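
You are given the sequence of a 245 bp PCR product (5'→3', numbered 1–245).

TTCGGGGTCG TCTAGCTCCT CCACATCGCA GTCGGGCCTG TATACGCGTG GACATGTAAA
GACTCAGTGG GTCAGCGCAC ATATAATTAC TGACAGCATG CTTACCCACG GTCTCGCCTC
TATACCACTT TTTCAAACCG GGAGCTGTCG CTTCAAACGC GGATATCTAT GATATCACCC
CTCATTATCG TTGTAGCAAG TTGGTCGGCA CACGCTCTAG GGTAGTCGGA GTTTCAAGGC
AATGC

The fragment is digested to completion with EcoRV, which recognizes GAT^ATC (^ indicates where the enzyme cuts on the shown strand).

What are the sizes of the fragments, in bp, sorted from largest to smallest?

164, 72, 9 bp

EcoRV sites (GATATC) start at positions 162, 171.
EcoRV cuts after base 3 of each site, so after positions 164, 173.
Linear molecule, 2 cuts → 3 fragments:
  1–164 → 164 bp
  165–173 → 9 bp
  174–245 → 72 bp
Sorted largest to smallest: 164, 72, 9 bp.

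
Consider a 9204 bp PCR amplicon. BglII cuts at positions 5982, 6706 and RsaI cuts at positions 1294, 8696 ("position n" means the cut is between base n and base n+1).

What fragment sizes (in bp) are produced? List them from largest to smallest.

Combined cut positions (sorted): 1294, 5982, 6706, 8696.
Linear molecule, 4 cuts → 5 fragments:
  1294 − 0 = 1294 bp
  5982 − 1294 = 4688 bp
  6706 − 5982 = 724 bp
  8696 − 6706 = 1990 bp
  9204 − 8696 = 508 bp
Sorted largest to smallest: 4688, 1990, 1294, 724, 508 bp.

4688, 1990, 1294, 724, 508 bp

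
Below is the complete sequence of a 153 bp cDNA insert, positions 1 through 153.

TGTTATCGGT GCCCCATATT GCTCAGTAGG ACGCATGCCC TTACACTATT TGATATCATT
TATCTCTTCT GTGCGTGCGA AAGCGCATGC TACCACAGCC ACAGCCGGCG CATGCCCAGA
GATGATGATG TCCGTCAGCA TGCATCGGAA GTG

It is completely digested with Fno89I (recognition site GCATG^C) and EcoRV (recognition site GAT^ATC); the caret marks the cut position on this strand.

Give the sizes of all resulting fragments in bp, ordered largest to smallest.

37, 35, 28, 25, 17, 11 bp

Fno89I sites (GCATGC) start at positions 33, 85, 110, 138.
Fno89I cuts after base 5 of each site (before the last base), so after positions 37, 89, 114, 142.
The EcoRV site (GATATC) starts at position 52.
EcoRV cuts after base 3 of each site, so after position 54.
Combined cut positions: 37, 54, 89, 114, 142.
Linear molecule, 5 cuts → 6 fragments:
  1–37 → 37 bp
  38–54 → 17 bp
  55–89 → 35 bp
  90–114 → 25 bp
  115–142 → 28 bp
  143–153 → 11 bp
Sorted largest to smallest: 37, 35, 28, 25, 17, 11 bp.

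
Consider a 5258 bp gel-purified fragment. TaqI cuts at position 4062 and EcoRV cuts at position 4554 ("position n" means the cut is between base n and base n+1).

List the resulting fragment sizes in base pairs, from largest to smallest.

4062, 704, 492 bp

Combined cut positions (sorted): 4062, 4554.
Linear molecule, 2 cuts → 3 fragments:
  4062 − 0 = 4062 bp
  4554 − 4062 = 492 bp
  5258 − 4554 = 704 bp
Sorted largest to smallest: 4062, 704, 492 bp.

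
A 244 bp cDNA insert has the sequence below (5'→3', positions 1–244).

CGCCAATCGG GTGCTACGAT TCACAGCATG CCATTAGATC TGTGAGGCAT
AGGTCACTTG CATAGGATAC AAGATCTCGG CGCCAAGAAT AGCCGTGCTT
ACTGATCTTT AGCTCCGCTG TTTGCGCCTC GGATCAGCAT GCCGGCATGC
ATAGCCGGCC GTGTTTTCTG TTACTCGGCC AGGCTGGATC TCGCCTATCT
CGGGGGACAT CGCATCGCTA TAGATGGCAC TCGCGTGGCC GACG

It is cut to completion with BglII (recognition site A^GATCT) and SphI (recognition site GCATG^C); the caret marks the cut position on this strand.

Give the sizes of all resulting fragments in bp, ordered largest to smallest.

95, 69, 36, 30, 8, 6 bp

BglII sites (AGATCT) start at positions 36, 72.
BglII cuts after the first base of each site, so after positions 36, 72.
SphI sites (GCATGC) start at positions 26, 137, 145.
SphI cuts after base 5 of each site (before the last base), so after positions 30, 141, 149.
Combined cut positions: 30, 36, 72, 141, 149.
Linear molecule, 5 cuts → 6 fragments:
  1–30 → 30 bp
  31–36 → 6 bp
  37–72 → 36 bp
  73–141 → 69 bp
  142–149 → 8 bp
  150–244 → 95 bp
Sorted largest to smallest: 95, 69, 36, 30, 8, 6 bp.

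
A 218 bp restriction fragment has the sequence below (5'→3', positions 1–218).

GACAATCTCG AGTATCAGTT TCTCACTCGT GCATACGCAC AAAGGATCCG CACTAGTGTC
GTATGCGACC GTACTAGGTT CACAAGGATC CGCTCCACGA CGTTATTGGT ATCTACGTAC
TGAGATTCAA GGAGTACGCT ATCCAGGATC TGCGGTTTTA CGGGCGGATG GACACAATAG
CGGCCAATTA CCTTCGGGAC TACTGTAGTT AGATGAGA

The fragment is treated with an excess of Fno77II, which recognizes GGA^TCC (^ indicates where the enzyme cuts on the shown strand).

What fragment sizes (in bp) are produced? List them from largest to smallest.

130, 46, 42 bp

Fno77II sites (GGATCC) start at positions 44, 86.
Fno77II cuts after base 3 of each site, so after positions 46, 88.
Linear molecule, 2 cuts → 3 fragments:
  1–46 → 46 bp
  47–88 → 42 bp
  89–218 → 130 bp
Sorted largest to smallest: 130, 46, 42 bp.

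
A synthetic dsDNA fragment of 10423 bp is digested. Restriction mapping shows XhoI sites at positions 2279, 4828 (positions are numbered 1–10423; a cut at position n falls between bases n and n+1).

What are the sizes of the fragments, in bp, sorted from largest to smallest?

Linear molecule, 2 cuts → 3 fragments:
  2279 − 0 = 2279 bp
  4828 − 2279 = 2549 bp
  10423 − 4828 = 5595 bp
Sorted largest to smallest: 5595, 2549, 2279 bp.

5595, 2549, 2279 bp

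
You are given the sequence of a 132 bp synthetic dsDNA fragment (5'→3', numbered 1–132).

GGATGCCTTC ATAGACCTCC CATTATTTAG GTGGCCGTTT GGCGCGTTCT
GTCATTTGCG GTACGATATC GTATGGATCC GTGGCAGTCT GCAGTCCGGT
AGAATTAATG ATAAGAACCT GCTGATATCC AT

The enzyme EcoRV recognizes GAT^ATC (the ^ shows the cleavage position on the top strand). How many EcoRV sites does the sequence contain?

2

GATATC occurs starting at positions 65, 124.
EcoRV cuts at 2 sites.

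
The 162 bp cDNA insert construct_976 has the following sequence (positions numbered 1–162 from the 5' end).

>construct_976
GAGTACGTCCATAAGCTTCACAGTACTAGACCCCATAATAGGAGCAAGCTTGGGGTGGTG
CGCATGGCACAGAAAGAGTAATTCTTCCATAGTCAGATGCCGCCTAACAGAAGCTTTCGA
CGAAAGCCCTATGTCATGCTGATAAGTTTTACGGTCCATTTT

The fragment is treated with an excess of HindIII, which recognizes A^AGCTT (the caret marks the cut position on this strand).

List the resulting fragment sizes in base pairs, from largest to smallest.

HindIII sites (AAGCTT) start at positions 13, 46, 111.
HindIII cuts after the first base of each site, so after positions 13, 46, 111.
Linear molecule, 3 cuts → 4 fragments:
  1–13 → 13 bp
  14–46 → 33 bp
  47–111 → 65 bp
  112–162 → 51 bp
Sorted largest to smallest: 65, 51, 33, 13 bp.

65, 51, 33, 13 bp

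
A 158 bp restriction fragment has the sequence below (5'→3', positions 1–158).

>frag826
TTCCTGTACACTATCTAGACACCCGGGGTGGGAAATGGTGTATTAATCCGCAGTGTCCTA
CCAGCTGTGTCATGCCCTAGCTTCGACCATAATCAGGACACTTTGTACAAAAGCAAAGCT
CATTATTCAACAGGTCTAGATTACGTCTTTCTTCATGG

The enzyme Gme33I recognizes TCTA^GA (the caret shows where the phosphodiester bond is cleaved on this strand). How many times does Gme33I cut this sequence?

2

TCTAGA occurs starting at positions 14, 135.
Gme33I cuts at 2 sites.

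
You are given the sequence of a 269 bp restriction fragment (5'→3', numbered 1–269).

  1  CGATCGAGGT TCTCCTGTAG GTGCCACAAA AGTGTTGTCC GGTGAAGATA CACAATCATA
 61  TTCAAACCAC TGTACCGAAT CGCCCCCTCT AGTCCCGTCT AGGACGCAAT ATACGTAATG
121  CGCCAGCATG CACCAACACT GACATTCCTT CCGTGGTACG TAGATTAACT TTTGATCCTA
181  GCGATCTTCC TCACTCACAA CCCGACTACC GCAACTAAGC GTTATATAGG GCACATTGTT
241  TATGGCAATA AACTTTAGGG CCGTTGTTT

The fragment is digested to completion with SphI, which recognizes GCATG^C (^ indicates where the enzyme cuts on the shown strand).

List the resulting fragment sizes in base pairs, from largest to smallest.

The SphI site (GCATGC) starts at position 126.
SphI cuts after base 5 of each site (before the last base), so after position 130.
Linear molecule, 1 cut → 2 fragments:
  1–130 → 130 bp
  131–269 → 139 bp
Sorted largest to smallest: 139, 130 bp.

139, 130 bp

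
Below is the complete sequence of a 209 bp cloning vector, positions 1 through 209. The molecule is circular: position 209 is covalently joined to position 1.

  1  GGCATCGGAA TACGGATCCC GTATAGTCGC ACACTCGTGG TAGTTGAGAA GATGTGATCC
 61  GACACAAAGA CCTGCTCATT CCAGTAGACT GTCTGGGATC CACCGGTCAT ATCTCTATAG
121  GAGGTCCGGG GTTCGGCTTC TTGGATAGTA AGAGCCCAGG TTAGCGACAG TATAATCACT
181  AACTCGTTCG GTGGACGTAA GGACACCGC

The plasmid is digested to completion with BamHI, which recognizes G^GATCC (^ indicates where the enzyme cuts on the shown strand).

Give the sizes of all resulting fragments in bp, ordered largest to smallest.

127, 82 bp

BamHI sites (GGATCC) start at positions 14, 96.
BamHI cuts after the first base of each site, so after positions 14, 96.
Circular molecule, 2 cuts → 2 fragments:
  15–96 → 82 bp
  97–209 then 1–14 → 113 + 14 = 127 bp
Sorted largest to smallest: 127, 82 bp.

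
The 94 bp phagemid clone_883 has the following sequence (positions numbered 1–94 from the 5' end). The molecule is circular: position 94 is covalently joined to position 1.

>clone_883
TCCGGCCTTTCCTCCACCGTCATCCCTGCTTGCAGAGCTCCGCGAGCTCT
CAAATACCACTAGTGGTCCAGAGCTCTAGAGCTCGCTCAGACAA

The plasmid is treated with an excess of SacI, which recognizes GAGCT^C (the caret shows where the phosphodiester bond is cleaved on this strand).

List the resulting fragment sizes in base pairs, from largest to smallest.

50, 27, 9, 8 bp

SacI sites (GAGCTC) start at positions 35, 44, 71, 79.
SacI cuts after base 5 of each site (before the last base), so after positions 39, 48, 75, 83.
Circular molecule, 4 cuts → 4 fragments:
  40–48 → 9 bp
  49–75 → 27 bp
  76–83 → 8 bp
  84–94 then 1–39 → 11 + 39 = 50 bp
Sorted largest to smallest: 50, 27, 9, 8 bp.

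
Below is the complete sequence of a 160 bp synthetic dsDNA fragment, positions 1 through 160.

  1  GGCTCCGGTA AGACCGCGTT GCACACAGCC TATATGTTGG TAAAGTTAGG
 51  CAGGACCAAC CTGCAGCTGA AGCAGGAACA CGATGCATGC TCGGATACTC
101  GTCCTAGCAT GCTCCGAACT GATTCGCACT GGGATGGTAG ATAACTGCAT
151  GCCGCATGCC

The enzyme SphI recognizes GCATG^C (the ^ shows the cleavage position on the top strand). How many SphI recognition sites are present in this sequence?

GCATGC occurs starting at positions 85, 107, 147, 154.
SphI cuts at 4 sites.

4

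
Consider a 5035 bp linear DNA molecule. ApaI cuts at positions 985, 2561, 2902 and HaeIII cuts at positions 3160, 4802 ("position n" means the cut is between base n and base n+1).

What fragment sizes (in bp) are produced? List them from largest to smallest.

1642, 1576, 985, 341, 258, 233 bp

Combined cut positions (sorted): 985, 2561, 2902, 3160, 4802.
Linear molecule, 5 cuts → 6 fragments:
  985 − 0 = 985 bp
  2561 − 985 = 1576 bp
  2902 − 2561 = 341 bp
  3160 − 2902 = 258 bp
  4802 − 3160 = 1642 bp
  5035 − 4802 = 233 bp
Sorted largest to smallest: 1642, 1576, 985, 341, 258, 233 bp.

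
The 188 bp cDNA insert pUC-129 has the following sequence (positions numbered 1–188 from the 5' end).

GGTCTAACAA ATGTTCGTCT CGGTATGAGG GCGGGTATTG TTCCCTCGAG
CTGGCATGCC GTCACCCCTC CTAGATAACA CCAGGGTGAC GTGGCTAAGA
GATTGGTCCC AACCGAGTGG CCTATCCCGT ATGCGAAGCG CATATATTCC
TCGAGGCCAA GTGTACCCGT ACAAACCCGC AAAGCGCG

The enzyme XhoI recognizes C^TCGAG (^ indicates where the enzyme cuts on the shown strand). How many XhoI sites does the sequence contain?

2

CTCGAG occurs starting at positions 45, 150.
XhoI cuts at 2 sites.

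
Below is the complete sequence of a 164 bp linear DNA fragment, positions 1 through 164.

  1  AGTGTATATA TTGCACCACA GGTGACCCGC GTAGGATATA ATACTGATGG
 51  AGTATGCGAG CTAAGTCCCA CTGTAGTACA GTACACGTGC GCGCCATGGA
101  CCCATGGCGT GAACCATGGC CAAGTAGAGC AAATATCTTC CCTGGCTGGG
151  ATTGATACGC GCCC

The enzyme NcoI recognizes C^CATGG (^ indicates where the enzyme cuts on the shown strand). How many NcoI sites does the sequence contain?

CCATGG occurs starting at positions 94, 102, 114.
NcoI cuts at 3 sites.

3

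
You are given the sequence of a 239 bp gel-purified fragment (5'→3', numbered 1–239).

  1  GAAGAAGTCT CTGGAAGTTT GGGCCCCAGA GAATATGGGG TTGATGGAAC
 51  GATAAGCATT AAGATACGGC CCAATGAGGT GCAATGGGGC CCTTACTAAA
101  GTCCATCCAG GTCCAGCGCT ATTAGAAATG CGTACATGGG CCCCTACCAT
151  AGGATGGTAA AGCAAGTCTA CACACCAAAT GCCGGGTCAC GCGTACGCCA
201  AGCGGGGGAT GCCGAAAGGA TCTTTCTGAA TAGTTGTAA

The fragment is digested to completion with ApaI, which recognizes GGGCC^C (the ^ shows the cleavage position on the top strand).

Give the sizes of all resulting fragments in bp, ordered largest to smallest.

97, 66, 51, 25 bp

ApaI sites (GGGCCC) start at positions 21, 87, 138.
ApaI cuts after base 5 of each site (before the last base), so after positions 25, 91, 142.
Linear molecule, 3 cuts → 4 fragments:
  1–25 → 25 bp
  26–91 → 66 bp
  92–142 → 51 bp
  143–239 → 97 bp
Sorted largest to smallest: 97, 66, 51, 25 bp.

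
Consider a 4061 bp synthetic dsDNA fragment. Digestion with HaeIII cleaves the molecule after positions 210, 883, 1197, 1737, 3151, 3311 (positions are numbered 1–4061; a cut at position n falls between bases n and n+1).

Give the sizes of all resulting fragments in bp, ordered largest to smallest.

1414, 750, 673, 540, 314, 210, 160 bp

Linear molecule, 6 cuts → 7 fragments:
  210 − 0 = 210 bp
  883 − 210 = 673 bp
  1197 − 883 = 314 bp
  1737 − 1197 = 540 bp
  3151 − 1737 = 1414 bp
  3311 − 3151 = 160 bp
  4061 − 3311 = 750 bp
Sorted largest to smallest: 1414, 750, 673, 540, 314, 210, 160 bp.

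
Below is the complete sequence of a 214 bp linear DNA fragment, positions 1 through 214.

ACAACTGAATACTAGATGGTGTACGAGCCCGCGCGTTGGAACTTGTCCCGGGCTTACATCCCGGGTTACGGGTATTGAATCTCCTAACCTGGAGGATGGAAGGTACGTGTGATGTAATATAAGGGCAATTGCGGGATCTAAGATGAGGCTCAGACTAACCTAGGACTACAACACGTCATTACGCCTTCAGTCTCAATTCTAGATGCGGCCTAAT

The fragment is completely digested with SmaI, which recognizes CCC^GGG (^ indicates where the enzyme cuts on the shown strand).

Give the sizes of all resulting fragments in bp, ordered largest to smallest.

SmaI sites (CCCGGG) start at positions 47, 60.
SmaI cuts after base 3 of each site, so after positions 49, 62.
Linear molecule, 2 cuts → 3 fragments:
  1–49 → 49 bp
  50–62 → 13 bp
  63–214 → 152 bp
Sorted largest to smallest: 152, 49, 13 bp.

152, 49, 13 bp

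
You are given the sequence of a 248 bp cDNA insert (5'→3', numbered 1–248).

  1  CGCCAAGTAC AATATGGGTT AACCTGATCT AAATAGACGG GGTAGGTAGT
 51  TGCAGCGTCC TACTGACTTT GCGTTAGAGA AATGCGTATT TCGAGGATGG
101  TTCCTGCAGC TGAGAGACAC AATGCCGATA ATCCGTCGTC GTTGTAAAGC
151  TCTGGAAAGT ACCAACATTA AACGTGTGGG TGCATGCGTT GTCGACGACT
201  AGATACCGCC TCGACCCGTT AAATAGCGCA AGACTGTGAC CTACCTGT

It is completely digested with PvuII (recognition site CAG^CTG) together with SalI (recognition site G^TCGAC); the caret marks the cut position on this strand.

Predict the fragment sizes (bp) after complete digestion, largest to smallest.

The PvuII site (CAGCTG) starts at position 107.
PvuII cuts after base 3 of each site, so after position 109.
The SalI site (GTCGAC) starts at position 191.
SalI cuts after the first base of each site, so after position 191.
Combined cut positions: 109, 191.
Linear molecule, 2 cuts → 3 fragments:
  1–109 → 109 bp
  110–191 → 82 bp
  192–248 → 57 bp
Sorted largest to smallest: 109, 82, 57 bp.

109, 82, 57 bp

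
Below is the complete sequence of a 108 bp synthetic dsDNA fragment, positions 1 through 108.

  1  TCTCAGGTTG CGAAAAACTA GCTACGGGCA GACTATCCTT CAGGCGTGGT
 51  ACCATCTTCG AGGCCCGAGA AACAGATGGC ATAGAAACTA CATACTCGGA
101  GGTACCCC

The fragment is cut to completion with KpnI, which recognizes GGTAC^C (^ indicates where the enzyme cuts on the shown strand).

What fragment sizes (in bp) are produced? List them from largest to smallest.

53, 52, 3 bp

KpnI sites (GGTACC) start at positions 48, 101.
KpnI cuts after base 5 of each site (before the last base), so after positions 52, 105.
Linear molecule, 2 cuts → 3 fragments:
  1–52 → 52 bp
  53–105 → 53 bp
  106–108 → 3 bp
Sorted largest to smallest: 53, 52, 3 bp.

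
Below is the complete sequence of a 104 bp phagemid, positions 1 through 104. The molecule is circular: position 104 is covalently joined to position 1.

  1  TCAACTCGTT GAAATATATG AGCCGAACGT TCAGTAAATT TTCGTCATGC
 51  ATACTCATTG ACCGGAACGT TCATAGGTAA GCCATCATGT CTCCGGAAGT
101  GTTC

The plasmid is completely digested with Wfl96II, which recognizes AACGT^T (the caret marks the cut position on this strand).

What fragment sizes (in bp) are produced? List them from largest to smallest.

Wfl96II sites (AACGTT) start at positions 26, 66.
Wfl96II cuts after base 5 of each site (before the last base), so after positions 30, 70.
Circular molecule, 2 cuts → 2 fragments:
  31–70 → 40 bp
  71–104 then 1–30 → 34 + 30 = 64 bp
Sorted largest to smallest: 64, 40 bp.

64, 40 bp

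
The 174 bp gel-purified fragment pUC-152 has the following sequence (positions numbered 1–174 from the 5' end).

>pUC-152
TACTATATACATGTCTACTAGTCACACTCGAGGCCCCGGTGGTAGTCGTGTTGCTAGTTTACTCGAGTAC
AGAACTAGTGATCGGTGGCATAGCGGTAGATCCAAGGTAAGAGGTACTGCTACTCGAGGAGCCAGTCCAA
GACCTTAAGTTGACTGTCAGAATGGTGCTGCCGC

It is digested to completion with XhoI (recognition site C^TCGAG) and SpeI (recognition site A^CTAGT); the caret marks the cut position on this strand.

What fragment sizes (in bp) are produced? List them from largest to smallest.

XhoI sites (CTCGAG) start at positions 27, 62, 123.
XhoI cuts after the first base of each site, so after positions 27, 62, 123.
SpeI sites (ACTAGT) start at positions 17, 74.
SpeI cuts after the first base of each site, so after positions 17, 74.
Combined cut positions: 17, 27, 62, 74, 123.
Linear molecule, 5 cuts → 6 fragments:
  1–17 → 17 bp
  18–27 → 10 bp
  28–62 → 35 bp
  63–74 → 12 bp
  75–123 → 49 bp
  124–174 → 51 bp
Sorted largest to smallest: 51, 49, 35, 17, 12, 10 bp.

51, 49, 35, 17, 12, 10 bp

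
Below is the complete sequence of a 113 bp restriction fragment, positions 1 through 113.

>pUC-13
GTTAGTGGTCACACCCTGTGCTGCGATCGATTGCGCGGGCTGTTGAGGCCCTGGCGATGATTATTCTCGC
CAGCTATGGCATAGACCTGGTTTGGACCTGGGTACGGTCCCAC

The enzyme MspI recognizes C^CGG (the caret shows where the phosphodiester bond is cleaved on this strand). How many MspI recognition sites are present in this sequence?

0

No occurrence of CCGG is present in the sequence.
MspI does not cut: 0 sites.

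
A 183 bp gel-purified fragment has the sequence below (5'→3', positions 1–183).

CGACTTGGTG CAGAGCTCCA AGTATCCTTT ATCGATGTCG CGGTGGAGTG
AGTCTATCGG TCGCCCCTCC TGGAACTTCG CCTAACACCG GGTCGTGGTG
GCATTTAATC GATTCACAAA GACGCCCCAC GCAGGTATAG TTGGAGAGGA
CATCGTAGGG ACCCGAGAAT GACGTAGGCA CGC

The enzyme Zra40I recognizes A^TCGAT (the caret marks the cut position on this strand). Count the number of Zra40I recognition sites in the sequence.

2

ATCGAT occurs starting at positions 31, 108.
Zra40I cuts at 2 sites.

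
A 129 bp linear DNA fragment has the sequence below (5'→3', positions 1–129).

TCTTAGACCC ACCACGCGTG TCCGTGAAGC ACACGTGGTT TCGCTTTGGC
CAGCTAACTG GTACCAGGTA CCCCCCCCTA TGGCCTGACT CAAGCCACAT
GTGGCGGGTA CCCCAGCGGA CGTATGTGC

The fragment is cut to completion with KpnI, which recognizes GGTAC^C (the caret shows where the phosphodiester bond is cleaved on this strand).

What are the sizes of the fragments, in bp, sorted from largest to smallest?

KpnI sites (GGTACC) start at positions 60, 67, 107.
KpnI cuts after base 5 of each site (before the last base), so after positions 64, 71, 111.
Linear molecule, 3 cuts → 4 fragments:
  1–64 → 64 bp
  65–71 → 7 bp
  72–111 → 40 bp
  112–129 → 18 bp
Sorted largest to smallest: 64, 40, 18, 7 bp.

64, 40, 18, 7 bp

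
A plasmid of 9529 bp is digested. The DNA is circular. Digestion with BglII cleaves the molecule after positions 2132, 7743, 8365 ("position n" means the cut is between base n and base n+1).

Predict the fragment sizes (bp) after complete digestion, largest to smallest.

Circular molecule, 3 cuts → 3 fragments:
  7743 − 2132 = 5611 bp
  8365 − 7743 = 622 bp
  wrap: 9529 − 8365 + 2132 = 3296 bp
Sorted largest to smallest: 5611, 3296, 622 bp.

5611, 3296, 622 bp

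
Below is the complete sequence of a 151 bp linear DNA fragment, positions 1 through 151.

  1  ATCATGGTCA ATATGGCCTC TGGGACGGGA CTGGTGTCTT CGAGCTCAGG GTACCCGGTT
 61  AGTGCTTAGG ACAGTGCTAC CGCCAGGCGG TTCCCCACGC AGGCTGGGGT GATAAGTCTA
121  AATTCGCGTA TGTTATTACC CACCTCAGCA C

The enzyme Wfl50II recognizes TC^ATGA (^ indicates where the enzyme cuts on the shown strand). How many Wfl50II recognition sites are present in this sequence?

0

No occurrence of TCATGA is present in the sequence.
Wfl50II does not cut: 0 sites.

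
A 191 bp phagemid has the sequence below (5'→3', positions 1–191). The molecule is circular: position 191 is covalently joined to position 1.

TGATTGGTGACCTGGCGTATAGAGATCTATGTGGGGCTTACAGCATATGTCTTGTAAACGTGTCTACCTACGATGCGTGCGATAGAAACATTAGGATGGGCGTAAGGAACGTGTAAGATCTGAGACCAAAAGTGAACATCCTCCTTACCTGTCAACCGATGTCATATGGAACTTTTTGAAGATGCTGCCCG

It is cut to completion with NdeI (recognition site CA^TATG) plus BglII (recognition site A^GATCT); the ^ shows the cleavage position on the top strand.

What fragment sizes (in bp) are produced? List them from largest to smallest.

NdeI sites (CATATG) start at positions 44, 163.
NdeI cuts after base 2 of each site, so after positions 45, 164.
BglII sites (AGATCT) start at positions 23, 116.
BglII cuts after the first base of each site, so after positions 23, 116.
Combined cut positions: 23, 45, 116, 164.
Circular molecule, 4 cuts → 4 fragments:
  24–45 → 22 bp
  46–116 → 71 bp
  117–164 → 48 bp
  165–191 then 1–23 → 27 + 23 = 50 bp
Sorted largest to smallest: 71, 50, 48, 22 bp.

71, 50, 48, 22 bp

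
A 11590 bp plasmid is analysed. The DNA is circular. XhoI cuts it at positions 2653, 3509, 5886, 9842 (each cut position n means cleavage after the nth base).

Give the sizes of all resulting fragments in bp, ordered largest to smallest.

4401, 3956, 2377, 856 bp

Circular molecule, 4 cuts → 4 fragments:
  3509 − 2653 = 856 bp
  5886 − 3509 = 2377 bp
  9842 − 5886 = 3956 bp
  wrap: 11590 − 9842 + 2653 = 4401 bp
Sorted largest to smallest: 4401, 3956, 2377, 856 bp.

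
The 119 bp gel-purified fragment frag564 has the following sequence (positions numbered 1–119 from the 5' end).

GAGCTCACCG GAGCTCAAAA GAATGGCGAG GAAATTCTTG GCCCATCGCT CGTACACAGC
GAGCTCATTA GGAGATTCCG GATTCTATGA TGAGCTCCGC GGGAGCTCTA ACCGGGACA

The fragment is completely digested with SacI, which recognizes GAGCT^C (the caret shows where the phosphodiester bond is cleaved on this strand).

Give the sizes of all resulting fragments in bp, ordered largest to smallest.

50, 31, 12, 11, 10, 5 bp

SacI sites (GAGCTC) start at positions 1, 11, 61, 92, 103.
SacI cuts after base 5 of each site (before the last base), so after positions 5, 15, 65, 96, 107.
Linear molecule, 5 cuts → 6 fragments:
  1–5 → 5 bp
  6–15 → 10 bp
  16–65 → 50 bp
  66–96 → 31 bp
  97–107 → 11 bp
  108–119 → 12 bp
Sorted largest to smallest: 50, 31, 12, 11, 10, 5 bp.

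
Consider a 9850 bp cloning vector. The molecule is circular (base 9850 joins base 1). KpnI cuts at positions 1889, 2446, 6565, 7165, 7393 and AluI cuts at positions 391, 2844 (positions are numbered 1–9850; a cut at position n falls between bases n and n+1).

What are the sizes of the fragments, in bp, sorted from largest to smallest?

3721, 2848, 1498, 600, 557, 398, 228 bp

Combined cut positions (sorted): 391, 1889, 2446, 2844, 6565, 7165, 7393.
Circular molecule, 7 cuts → 7 fragments:
  1889 − 391 = 1498 bp
  2446 − 1889 = 557 bp
  2844 − 2446 = 398 bp
  6565 − 2844 = 3721 bp
  7165 − 6565 = 600 bp
  7393 − 7165 = 228 bp
  wrap: 9850 − 7393 + 391 = 2848 bp
Sorted largest to smallest: 3721, 2848, 1498, 600, 557, 398, 228 bp.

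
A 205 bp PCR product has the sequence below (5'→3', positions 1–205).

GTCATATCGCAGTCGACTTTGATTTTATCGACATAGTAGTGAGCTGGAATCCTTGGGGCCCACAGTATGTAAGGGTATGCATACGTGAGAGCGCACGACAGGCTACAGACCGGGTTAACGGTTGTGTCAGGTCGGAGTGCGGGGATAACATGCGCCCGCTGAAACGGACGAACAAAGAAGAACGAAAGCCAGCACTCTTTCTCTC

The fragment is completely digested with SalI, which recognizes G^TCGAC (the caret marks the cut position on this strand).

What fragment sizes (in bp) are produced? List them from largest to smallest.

193, 12 bp

The SalI site (GTCGAC) starts at position 12.
SalI cuts after the first base of each site, so after position 12.
Linear molecule, 1 cut → 2 fragments:
  1–12 → 12 bp
  13–205 → 193 bp
Sorted largest to smallest: 193, 12 bp.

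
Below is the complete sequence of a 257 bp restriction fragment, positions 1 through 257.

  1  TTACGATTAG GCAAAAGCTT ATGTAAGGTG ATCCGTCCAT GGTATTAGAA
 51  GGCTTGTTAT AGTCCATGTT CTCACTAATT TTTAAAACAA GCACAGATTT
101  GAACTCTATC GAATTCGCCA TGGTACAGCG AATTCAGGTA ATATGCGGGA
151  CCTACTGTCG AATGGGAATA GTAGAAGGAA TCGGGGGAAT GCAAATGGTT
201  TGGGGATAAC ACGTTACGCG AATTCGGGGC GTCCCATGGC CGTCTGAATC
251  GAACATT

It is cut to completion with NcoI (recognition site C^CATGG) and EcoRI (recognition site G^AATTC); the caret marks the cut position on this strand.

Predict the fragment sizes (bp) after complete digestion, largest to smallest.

90, 74, 37, 23, 14, 12, 7 bp

NcoI sites (CCATGG) start at positions 37, 118, 234.
NcoI cuts after the first base of each site, so after positions 37, 118, 234.
EcoRI sites (GAATTC) start at positions 111, 130, 220.
EcoRI cuts after the first base of each site, so after positions 111, 130, 220.
Combined cut positions: 37, 111, 118, 130, 220, 234.
Linear molecule, 6 cuts → 7 fragments:
  1–37 → 37 bp
  38–111 → 74 bp
  112–118 → 7 bp
  119–130 → 12 bp
  131–220 → 90 bp
  221–234 → 14 bp
  235–257 → 23 bp
Sorted largest to smallest: 90, 74, 37, 23, 14, 12, 7 bp.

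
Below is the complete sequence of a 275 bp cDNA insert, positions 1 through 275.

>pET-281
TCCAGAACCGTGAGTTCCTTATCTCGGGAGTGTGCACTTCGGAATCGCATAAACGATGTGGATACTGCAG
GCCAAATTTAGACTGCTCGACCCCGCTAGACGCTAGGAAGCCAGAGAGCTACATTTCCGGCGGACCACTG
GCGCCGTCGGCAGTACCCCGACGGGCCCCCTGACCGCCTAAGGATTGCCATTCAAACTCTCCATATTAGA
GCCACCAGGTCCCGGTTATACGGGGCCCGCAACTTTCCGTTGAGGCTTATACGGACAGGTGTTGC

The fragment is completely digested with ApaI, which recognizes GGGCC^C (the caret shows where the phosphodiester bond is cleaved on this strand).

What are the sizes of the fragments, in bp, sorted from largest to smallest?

167, 70, 38 bp

ApaI sites (GGGCCC) start at positions 163, 233.
ApaI cuts after base 5 of each site (before the last base), so after positions 167, 237.
Linear molecule, 2 cuts → 3 fragments:
  1–167 → 167 bp
  168–237 → 70 bp
  238–275 → 38 bp
Sorted largest to smallest: 167, 70, 38 bp.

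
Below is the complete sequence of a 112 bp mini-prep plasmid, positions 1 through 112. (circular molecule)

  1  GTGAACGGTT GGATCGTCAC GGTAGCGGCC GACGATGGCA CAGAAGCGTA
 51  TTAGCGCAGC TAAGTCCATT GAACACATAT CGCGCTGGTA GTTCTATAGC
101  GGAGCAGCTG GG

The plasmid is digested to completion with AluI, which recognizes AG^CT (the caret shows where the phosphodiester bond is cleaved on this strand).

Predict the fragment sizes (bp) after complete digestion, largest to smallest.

64, 48 bp

AluI sites (AGCT) start at positions 58, 106.
AluI cuts after base 2 of each site, so after positions 59, 107.
Circular molecule, 2 cuts → 2 fragments:
  60–107 → 48 bp
  108–112 then 1–59 → 5 + 59 = 64 bp
Sorted largest to smallest: 64, 48 bp.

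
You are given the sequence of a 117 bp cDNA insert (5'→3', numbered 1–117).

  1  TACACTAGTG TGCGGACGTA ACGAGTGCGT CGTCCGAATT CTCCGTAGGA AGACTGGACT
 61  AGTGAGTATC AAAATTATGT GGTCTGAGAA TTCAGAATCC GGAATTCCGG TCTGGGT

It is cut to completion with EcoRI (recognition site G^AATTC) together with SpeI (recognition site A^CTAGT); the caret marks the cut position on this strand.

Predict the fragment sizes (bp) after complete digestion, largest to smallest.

32, 30, 22, 15, 14, 4 bp

EcoRI sites (GAATTC) start at positions 36, 88, 102.
EcoRI cuts after the first base of each site, so after positions 36, 88, 102.
SpeI sites (ACTAGT) start at positions 4, 58.
SpeI cuts after the first base of each site, so after positions 4, 58.
Combined cut positions: 4, 36, 58, 88, 102.
Linear molecule, 5 cuts → 6 fragments:
  1–4 → 4 bp
  5–36 → 32 bp
  37–58 → 22 bp
  59–88 → 30 bp
  89–102 → 14 bp
  103–117 → 15 bp
Sorted largest to smallest: 32, 30, 22, 15, 14, 4 bp.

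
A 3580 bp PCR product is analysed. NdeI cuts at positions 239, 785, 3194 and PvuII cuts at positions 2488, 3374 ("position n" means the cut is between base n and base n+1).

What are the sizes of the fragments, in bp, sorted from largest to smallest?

Combined cut positions (sorted): 239, 785, 2488, 3194, 3374.
Linear molecule, 5 cuts → 6 fragments:
  239 − 0 = 239 bp
  785 − 239 = 546 bp
  2488 − 785 = 1703 bp
  3194 − 2488 = 706 bp
  3374 − 3194 = 180 bp
  3580 − 3374 = 206 bp
Sorted largest to smallest: 1703, 706, 546, 239, 206, 180 bp.

1703, 706, 546, 239, 206, 180 bp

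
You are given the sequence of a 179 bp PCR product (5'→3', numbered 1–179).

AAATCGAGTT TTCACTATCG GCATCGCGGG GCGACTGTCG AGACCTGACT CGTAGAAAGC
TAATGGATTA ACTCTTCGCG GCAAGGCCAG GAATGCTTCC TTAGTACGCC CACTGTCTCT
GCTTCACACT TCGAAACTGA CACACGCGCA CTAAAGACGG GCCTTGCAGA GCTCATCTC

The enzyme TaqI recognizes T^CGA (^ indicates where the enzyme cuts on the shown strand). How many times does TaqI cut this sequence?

TCGA occurs starting at positions 4, 38, 131.
TaqI cuts at 3 sites.

3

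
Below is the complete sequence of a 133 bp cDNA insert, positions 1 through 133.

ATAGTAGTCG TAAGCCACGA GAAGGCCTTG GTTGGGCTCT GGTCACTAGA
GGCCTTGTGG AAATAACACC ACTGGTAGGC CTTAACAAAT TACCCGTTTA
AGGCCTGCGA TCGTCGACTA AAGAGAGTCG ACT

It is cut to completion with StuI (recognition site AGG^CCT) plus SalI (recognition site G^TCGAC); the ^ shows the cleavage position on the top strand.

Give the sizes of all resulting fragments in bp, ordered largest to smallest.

StuI sites (AGGCCT) start at positions 23, 50, 77, 101.
StuI cuts after base 3 of each site, so after positions 25, 52, 79, 103.
SalI sites (GTCGAC) start at positions 113, 127.
SalI cuts after the first base of each site, so after positions 113, 127.
Combined cut positions: 25, 52, 79, 103, 113, 127.
Linear molecule, 6 cuts → 7 fragments:
  1–25 → 25 bp
  26–52 → 27 bp
  53–79 → 27 bp
  80–103 → 24 bp
  104–113 → 10 bp
  114–127 → 14 bp
  128–133 → 6 bp
Sorted largest to smallest: 27, 27, 25, 24, 14, 10, 6 bp.

27, 27, 25, 24, 14, 10, 6 bp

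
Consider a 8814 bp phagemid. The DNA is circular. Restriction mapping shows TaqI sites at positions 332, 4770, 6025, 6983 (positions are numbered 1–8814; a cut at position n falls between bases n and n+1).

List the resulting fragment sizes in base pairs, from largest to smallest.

4438, 2163, 1255, 958 bp

Circular molecule, 4 cuts → 4 fragments:
  4770 − 332 = 4438 bp
  6025 − 4770 = 1255 bp
  6983 − 6025 = 958 bp
  wrap: 8814 − 6983 + 332 = 2163 bp
Sorted largest to smallest: 4438, 2163, 1255, 958 bp.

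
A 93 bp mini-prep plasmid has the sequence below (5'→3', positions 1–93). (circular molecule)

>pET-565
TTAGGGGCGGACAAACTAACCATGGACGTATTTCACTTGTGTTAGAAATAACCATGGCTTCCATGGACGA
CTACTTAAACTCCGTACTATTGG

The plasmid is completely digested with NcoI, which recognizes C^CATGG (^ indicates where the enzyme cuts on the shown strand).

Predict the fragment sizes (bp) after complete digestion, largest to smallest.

52, 32, 9 bp

NcoI sites (CCATGG) start at positions 20, 52, 61.
NcoI cuts after the first base of each site, so after positions 20, 52, 61.
Circular molecule, 3 cuts → 3 fragments:
  21–52 → 32 bp
  53–61 → 9 bp
  62–93 then 1–20 → 32 + 20 = 52 bp
Sorted largest to smallest: 52, 32, 9 bp.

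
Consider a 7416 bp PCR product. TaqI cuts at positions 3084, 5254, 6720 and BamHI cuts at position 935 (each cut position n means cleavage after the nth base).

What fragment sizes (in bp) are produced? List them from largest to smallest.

2170, 2149, 1466, 935, 696 bp

Combined cut positions (sorted): 935, 3084, 5254, 6720.
Linear molecule, 4 cuts → 5 fragments:
  935 − 0 = 935 bp
  3084 − 935 = 2149 bp
  5254 − 3084 = 2170 bp
  6720 − 5254 = 1466 bp
  7416 − 6720 = 696 bp
Sorted largest to smallest: 2170, 2149, 1466, 935, 696 bp.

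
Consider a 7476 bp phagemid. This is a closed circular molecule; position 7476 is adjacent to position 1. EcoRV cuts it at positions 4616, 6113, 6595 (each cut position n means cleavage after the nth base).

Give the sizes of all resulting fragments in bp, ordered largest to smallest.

Circular molecule, 3 cuts → 3 fragments:
  6113 − 4616 = 1497 bp
  6595 − 6113 = 482 bp
  wrap: 7476 − 6595 + 4616 = 5497 bp
Sorted largest to smallest: 5497, 1497, 482 bp.

5497, 1497, 482 bp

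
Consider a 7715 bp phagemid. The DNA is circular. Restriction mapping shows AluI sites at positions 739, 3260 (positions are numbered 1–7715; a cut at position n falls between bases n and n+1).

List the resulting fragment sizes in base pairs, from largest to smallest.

5194, 2521 bp

Circular molecule, 2 cuts → 2 fragments:
  3260 − 739 = 2521 bp
  wrap: 7715 − 3260 + 739 = 5194 bp
Sorted largest to smallest: 5194, 2521 bp.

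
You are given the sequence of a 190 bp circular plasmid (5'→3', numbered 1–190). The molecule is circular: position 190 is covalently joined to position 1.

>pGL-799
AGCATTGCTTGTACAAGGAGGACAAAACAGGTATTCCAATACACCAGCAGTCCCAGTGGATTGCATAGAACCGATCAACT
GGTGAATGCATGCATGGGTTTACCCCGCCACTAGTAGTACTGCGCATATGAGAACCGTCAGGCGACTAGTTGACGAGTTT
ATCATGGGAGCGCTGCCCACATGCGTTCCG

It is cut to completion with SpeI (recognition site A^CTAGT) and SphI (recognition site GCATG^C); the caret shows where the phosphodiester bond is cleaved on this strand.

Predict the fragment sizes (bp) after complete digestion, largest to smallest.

137, 35, 18 bp

SpeI sites (ACTAGT) start at positions 110, 145.
SpeI cuts after the first base of each site, so after positions 110, 145.
The SphI site (GCATGC) starts at position 88.
SphI cuts after base 5 of each site (before the last base), so after position 92.
Combined cut positions: 92, 110, 145.
Circular molecule, 3 cuts → 3 fragments:
  93–110 → 18 bp
  111–145 → 35 bp
  146–190 then 1–92 → 45 + 92 = 137 bp
Sorted largest to smallest: 137, 35, 18 bp.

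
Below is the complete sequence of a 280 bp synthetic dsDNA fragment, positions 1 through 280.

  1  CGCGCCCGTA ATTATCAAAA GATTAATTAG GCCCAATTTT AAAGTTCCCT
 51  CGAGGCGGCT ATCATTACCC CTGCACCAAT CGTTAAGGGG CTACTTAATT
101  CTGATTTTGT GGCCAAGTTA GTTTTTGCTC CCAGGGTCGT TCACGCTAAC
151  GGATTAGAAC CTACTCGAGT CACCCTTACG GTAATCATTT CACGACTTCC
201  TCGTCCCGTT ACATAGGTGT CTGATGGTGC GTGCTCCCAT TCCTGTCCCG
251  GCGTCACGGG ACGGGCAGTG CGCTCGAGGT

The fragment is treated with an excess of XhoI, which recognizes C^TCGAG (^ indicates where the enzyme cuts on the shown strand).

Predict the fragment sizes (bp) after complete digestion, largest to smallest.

XhoI sites (CTCGAG) start at positions 49, 164, 273.
XhoI cuts after the first base of each site, so after positions 49, 164, 273.
Linear molecule, 3 cuts → 4 fragments:
  1–49 → 49 bp
  50–164 → 115 bp
  165–273 → 109 bp
  274–280 → 7 bp
Sorted largest to smallest: 115, 109, 49, 7 bp.

115, 109, 49, 7 bp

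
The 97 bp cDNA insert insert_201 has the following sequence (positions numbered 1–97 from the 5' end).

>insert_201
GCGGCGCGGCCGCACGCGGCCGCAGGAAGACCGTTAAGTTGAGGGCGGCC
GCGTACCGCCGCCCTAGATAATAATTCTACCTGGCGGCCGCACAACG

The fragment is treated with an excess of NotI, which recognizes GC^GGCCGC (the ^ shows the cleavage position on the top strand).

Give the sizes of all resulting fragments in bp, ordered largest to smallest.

39, 29, 12, 10, 7 bp

NotI sites (GCGGCCGC) start at positions 6, 16, 45, 84.
NotI cuts after base 2 of each site, so after positions 7, 17, 46, 85.
Linear molecule, 4 cuts → 5 fragments:
  1–7 → 7 bp
  8–17 → 10 bp
  18–46 → 29 bp
  47–85 → 39 bp
  86–97 → 12 bp
Sorted largest to smallest: 39, 29, 12, 10, 7 bp.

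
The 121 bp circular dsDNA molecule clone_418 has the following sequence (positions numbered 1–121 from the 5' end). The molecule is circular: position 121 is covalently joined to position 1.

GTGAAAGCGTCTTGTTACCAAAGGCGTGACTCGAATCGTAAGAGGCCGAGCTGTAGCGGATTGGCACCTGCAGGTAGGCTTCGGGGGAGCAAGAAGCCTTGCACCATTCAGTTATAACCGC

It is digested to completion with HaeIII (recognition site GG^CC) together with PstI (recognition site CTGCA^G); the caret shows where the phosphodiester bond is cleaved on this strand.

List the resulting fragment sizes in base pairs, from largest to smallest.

94, 27 bp

The HaeIII site (GGCC) starts at position 44.
HaeIII cuts after base 2 of each site, so after position 45.
The PstI site (CTGCAG) starts at position 68.
PstI cuts after base 5 of each site (before the last base), so after position 72.
Combined cut positions: 45, 72.
Circular molecule, 2 cuts → 2 fragments:
  46–72 → 27 bp
  73–121 then 1–45 → 49 + 45 = 94 bp
Sorted largest to smallest: 94, 27 bp.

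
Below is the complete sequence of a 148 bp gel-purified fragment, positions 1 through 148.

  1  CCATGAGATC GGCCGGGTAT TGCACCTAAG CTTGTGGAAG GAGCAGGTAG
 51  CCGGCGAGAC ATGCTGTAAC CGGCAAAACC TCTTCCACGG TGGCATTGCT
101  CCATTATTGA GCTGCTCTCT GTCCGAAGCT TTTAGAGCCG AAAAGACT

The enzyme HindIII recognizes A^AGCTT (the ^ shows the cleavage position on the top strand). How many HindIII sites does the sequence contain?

2

AAGCTT occurs starting at positions 28, 126.
HindIII cuts at 2 sites.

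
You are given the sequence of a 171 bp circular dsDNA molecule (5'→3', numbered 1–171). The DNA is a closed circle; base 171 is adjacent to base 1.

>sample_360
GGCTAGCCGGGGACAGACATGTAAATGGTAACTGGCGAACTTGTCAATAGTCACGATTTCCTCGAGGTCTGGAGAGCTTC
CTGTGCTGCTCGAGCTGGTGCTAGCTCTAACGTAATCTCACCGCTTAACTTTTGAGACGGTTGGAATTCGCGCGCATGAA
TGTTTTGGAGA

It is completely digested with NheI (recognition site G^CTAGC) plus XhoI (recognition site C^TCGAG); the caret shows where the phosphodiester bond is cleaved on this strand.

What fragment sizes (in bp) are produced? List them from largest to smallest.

NheI sites (GCTAGC) start at positions 2, 100.
NheI cuts after the first base of each site, so after positions 2, 100.
XhoI sites (CTCGAG) start at positions 61, 89.
XhoI cuts after the first base of each site, so after positions 61, 89.
Combined cut positions: 2, 61, 89, 100.
Circular molecule, 4 cuts → 4 fragments:
  3–61 → 59 bp
  62–89 → 28 bp
  90–100 → 11 bp
  101–171 then 1–2 → 71 + 2 = 73 bp
Sorted largest to smallest: 73, 59, 28, 11 bp.

73, 59, 28, 11 bp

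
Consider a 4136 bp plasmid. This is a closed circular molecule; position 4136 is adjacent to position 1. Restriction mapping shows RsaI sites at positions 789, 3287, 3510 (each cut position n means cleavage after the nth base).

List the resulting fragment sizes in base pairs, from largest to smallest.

Circular molecule, 3 cuts → 3 fragments:
  3287 − 789 = 2498 bp
  3510 − 3287 = 223 bp
  wrap: 4136 − 3510 + 789 = 1415 bp
Sorted largest to smallest: 2498, 1415, 223 bp.

2498, 1415, 223 bp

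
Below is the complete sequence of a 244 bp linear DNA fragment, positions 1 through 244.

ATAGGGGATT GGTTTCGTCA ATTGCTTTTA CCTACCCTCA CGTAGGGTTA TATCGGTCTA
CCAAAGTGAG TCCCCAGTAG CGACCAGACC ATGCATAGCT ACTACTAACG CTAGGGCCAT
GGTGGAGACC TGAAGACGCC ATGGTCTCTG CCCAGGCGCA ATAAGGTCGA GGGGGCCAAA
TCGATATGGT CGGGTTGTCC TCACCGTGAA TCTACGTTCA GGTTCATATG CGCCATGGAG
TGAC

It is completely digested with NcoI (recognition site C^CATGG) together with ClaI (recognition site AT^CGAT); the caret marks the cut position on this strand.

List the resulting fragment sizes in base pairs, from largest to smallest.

117, 52, 42, 22, 11 bp

NcoI sites (CCATGG) start at positions 117, 139, 233.
NcoI cuts after the first base of each site, so after positions 117, 139, 233.
The ClaI site (ATCGAT) starts at position 180.
ClaI cuts after base 2 of each site, so after position 181.
Combined cut positions: 117, 139, 181, 233.
Linear molecule, 4 cuts → 5 fragments:
  1–117 → 117 bp
  118–139 → 22 bp
  140–181 → 42 bp
  182–233 → 52 bp
  234–244 → 11 bp
Sorted largest to smallest: 117, 52, 42, 22, 11 bp.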